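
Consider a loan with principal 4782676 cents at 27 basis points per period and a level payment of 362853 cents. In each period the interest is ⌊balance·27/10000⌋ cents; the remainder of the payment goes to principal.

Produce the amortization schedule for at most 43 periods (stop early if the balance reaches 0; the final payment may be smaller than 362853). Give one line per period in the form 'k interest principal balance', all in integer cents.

1. interest=⌊4782676·27/10000⌋=12913; principal=362853-12913=349940; balance=4782676-349940=4432736
2. interest=⌊4432736·27/10000⌋=11968; principal=362853-11968=350885; balance=4432736-350885=4081851
3. interest=⌊4081851·27/10000⌋=11020; principal=362853-11020=351833; balance=4081851-351833=3730018
4. interest=⌊3730018·27/10000⌋=10071; principal=362853-10071=352782; balance=3730018-352782=3377236
5. interest=⌊3377236·27/10000⌋=9118; principal=362853-9118=353735; balance=3377236-353735=3023501
6. interest=⌊3023501·27/10000⌋=8163; principal=362853-8163=354690; balance=3023501-354690=2668811
7. interest=⌊2668811·27/10000⌋=7205; principal=362853-7205=355648; balance=2668811-355648=2313163
8. interest=⌊2313163·27/10000⌋=6245; principal=362853-6245=356608; balance=2313163-356608=1956555
9. interest=⌊1956555·27/10000⌋=5282; principal=362853-5282=357571; balance=1956555-357571=1598984
10. interest=⌊1598984·27/10000⌋=4317; principal=362853-4317=358536; balance=1598984-358536=1240448
11. interest=⌊1240448·27/10000⌋=3349; principal=362853-3349=359504; balance=1240448-359504=880944
12. interest=⌊880944·27/10000⌋=2378; principal=362853-2378=360475; balance=880944-360475=520469
13. interest=⌊520469·27/10000⌋=1405; principal=362853-1405=361448; balance=520469-361448=159021
14. interest=⌊159021·27/10000⌋=429; principal=min(362853-429,159021)=159021; balance=159021-159021=0

1 12913 349940 4432736
2 11968 350885 4081851
3 11020 351833 3730018
4 10071 352782 3377236
5 9118 353735 3023501
6 8163 354690 2668811
7 7205 355648 2313163
8 6245 356608 1956555
9 5282 357571 1598984
10 4317 358536 1240448
11 3349 359504 880944
12 2378 360475 520469
13 1405 361448 159021
14 429 159021 0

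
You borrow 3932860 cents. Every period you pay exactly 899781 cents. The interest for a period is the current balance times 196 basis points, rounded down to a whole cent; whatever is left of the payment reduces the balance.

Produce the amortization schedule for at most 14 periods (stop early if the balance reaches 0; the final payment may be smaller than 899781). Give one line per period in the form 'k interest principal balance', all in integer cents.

1. interest=⌊3932860·196/10000⌋=77084; principal=899781-77084=822697; balance=3932860-822697=3110163
2. interest=⌊3110163·196/10000⌋=60959; principal=899781-60959=838822; balance=3110163-838822=2271341
3. interest=⌊2271341·196/10000⌋=44518; principal=899781-44518=855263; balance=2271341-855263=1416078
4. interest=⌊1416078·196/10000⌋=27755; principal=899781-27755=872026; balance=1416078-872026=544052
5. interest=⌊544052·196/10000⌋=10663; principal=min(899781-10663,544052)=544052; balance=544052-544052=0

1 77084 822697 3110163
2 60959 838822 2271341
3 44518 855263 1416078
4 27755 872026 544052
5 10663 544052 0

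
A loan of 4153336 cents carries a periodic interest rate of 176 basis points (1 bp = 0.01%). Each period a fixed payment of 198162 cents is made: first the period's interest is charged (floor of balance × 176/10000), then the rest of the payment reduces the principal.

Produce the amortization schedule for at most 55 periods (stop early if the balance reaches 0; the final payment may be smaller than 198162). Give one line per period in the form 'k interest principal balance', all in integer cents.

1. interest=⌊4153336·176/10000⌋=73098; principal=198162-73098=125064; balance=4153336-125064=4028272
2. interest=⌊4028272·176/10000⌋=70897; principal=198162-70897=127265; balance=4028272-127265=3901007
3. interest=⌊3901007·176/10000⌋=68657; principal=198162-68657=129505; balance=3901007-129505=3771502
4. interest=⌊3771502·176/10000⌋=66378; principal=198162-66378=131784; balance=3771502-131784=3639718
5. interest=⌊3639718·176/10000⌋=64059; principal=198162-64059=134103; balance=3639718-134103=3505615
6. interest=⌊3505615·176/10000⌋=61698; principal=198162-61698=136464; balance=3505615-136464=3369151
7. interest=⌊3369151·176/10000⌋=59297; principal=198162-59297=138865; balance=3369151-138865=3230286
8. interest=⌊3230286·176/10000⌋=56853; principal=198162-56853=141309; balance=3230286-141309=3088977
9. interest=⌊3088977·176/10000⌋=54365; principal=198162-54365=143797; balance=3088977-143797=2945180
10. interest=⌊2945180·176/10000⌋=51835; principal=198162-51835=146327; balance=2945180-146327=2798853
11. interest=⌊2798853·176/10000⌋=49259; principal=198162-49259=148903; balance=2798853-148903=2649950
12. interest=⌊2649950·176/10000⌋=46639; principal=198162-46639=151523; balance=2649950-151523=2498427
13. interest=⌊2498427·176/10000⌋=43972; principal=198162-43972=154190; balance=2498427-154190=2344237
14. interest=⌊2344237·176/10000⌋=41258; principal=198162-41258=156904; balance=2344237-156904=2187333
15. interest=⌊2187333·176/10000⌋=38497; principal=198162-38497=159665; balance=2187333-159665=2027668
16. interest=⌊2027668·176/10000⌋=35686; principal=198162-35686=162476; balance=2027668-162476=1865192
17. interest=⌊1865192·176/10000⌋=32827; principal=198162-32827=165335; balance=1865192-165335=1699857
18. interest=⌊1699857·176/10000⌋=29917; principal=198162-29917=168245; balance=1699857-168245=1531612
19. interest=⌊1531612·176/10000⌋=26956; principal=198162-26956=171206; balance=1531612-171206=1360406
20. interest=⌊1360406·176/10000⌋=23943; principal=198162-23943=174219; balance=1360406-174219=1186187
21. interest=⌊1186187·176/10000⌋=20876; principal=198162-20876=177286; balance=1186187-177286=1008901
22. interest=⌊1008901·176/10000⌋=17756; principal=198162-17756=180406; balance=1008901-180406=828495
23. interest=⌊828495·176/10000⌋=14581; principal=198162-14581=183581; balance=828495-183581=644914
24. interest=⌊644914·176/10000⌋=11350; principal=198162-11350=186812; balance=644914-186812=458102
25. interest=⌊458102·176/10000⌋=8062; principal=198162-8062=190100; balance=458102-190100=268002
26. interest=⌊268002·176/10000⌋=4716; principal=198162-4716=193446; balance=268002-193446=74556
27. interest=⌊74556·176/10000⌋=1312; principal=min(198162-1312,74556)=74556; balance=74556-74556=0

1 73098 125064 4028272
2 70897 127265 3901007
3 68657 129505 3771502
4 66378 131784 3639718
5 64059 134103 3505615
6 61698 136464 3369151
7 59297 138865 3230286
8 56853 141309 3088977
9 54365 143797 2945180
10 51835 146327 2798853
11 49259 148903 2649950
12 46639 151523 2498427
13 43972 154190 2344237
14 41258 156904 2187333
15 38497 159665 2027668
16 35686 162476 1865192
17 32827 165335 1699857
18 29917 168245 1531612
19 26956 171206 1360406
20 23943 174219 1186187
21 20876 177286 1008901
22 17756 180406 828495
23 14581 183581 644914
24 11350 186812 458102
25 8062 190100 268002
26 4716 193446 74556
27 1312 74556 0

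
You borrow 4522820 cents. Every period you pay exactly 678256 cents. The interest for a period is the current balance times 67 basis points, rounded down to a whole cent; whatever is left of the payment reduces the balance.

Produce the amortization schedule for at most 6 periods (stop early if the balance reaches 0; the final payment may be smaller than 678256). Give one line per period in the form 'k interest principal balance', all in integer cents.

1. interest=⌊4522820·67/10000⌋=30302; principal=678256-30302=647954; balance=4522820-647954=3874866
2. interest=⌊3874866·67/10000⌋=25961; principal=678256-25961=652295; balance=3874866-652295=3222571
3. interest=⌊3222571·67/10000⌋=21591; principal=678256-21591=656665; balance=3222571-656665=2565906
4. interest=⌊2565906·67/10000⌋=17191; principal=678256-17191=661065; balance=2565906-661065=1904841
5. interest=⌊1904841·67/10000⌋=12762; principal=678256-12762=665494; balance=1904841-665494=1239347
6. interest=⌊1239347·67/10000⌋=8303; principal=678256-8303=669953; balance=1239347-669953=569394

1 30302 647954 3874866
2 25961 652295 3222571
3 21591 656665 2565906
4 17191 661065 1904841
5 12762 665494 1239347
6 8303 669953 569394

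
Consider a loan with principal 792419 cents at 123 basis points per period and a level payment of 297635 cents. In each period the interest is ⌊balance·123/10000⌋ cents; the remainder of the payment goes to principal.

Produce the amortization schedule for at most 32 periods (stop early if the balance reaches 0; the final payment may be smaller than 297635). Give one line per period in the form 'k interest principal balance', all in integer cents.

1. interest=⌊792419·123/10000⌋=9746; principal=297635-9746=287889; balance=792419-287889=504530
2. interest=⌊504530·123/10000⌋=6205; principal=297635-6205=291430; balance=504530-291430=213100
3. interest=⌊213100·123/10000⌋=2621; principal=min(297635-2621,213100)=213100; balance=213100-213100=0

1 9746 287889 504530
2 6205 291430 213100
3 2621 213100 0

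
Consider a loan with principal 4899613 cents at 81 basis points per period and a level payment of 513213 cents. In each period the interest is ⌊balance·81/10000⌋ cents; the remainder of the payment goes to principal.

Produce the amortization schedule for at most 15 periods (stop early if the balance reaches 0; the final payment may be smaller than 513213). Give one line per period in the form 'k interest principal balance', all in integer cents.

1. interest=⌊4899613·81/10000⌋=39686; principal=513213-39686=473527; balance=4899613-473527=4426086
2. interest=⌊4426086·81/10000⌋=35851; principal=513213-35851=477362; balance=4426086-477362=3948724
3. interest=⌊3948724·81/10000⌋=31984; principal=513213-31984=481229; balance=3948724-481229=3467495
4. interest=⌊3467495·81/10000⌋=28086; principal=513213-28086=485127; balance=3467495-485127=2982368
5. interest=⌊2982368·81/10000⌋=24157; principal=513213-24157=489056; balance=2982368-489056=2493312
6. interest=⌊2493312·81/10000⌋=20195; principal=513213-20195=493018; balance=2493312-493018=2000294
7. interest=⌊2000294·81/10000⌋=16202; principal=513213-16202=497011; balance=2000294-497011=1503283
8. interest=⌊1503283·81/10000⌋=12176; principal=513213-12176=501037; balance=1503283-501037=1002246
9. interest=⌊1002246·81/10000⌋=8118; principal=513213-8118=505095; balance=1002246-505095=497151
10. interest=⌊497151·81/10000⌋=4026; principal=min(513213-4026,497151)=497151; balance=497151-497151=0

1 39686 473527 4426086
2 35851 477362 3948724
3 31984 481229 3467495
4 28086 485127 2982368
5 24157 489056 2493312
6 20195 493018 2000294
7 16202 497011 1503283
8 12176 501037 1002246
9 8118 505095 497151
10 4026 497151 0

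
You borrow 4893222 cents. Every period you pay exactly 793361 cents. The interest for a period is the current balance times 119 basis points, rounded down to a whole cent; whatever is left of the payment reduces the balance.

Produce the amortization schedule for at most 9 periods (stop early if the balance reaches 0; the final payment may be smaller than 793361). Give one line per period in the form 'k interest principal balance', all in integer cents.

1. interest=⌊4893222·119/10000⌋=58229; principal=793361-58229=735132; balance=4893222-735132=4158090
2. interest=⌊4158090·119/10000⌋=49481; principal=793361-49481=743880; balance=4158090-743880=3414210
3. interest=⌊3414210·119/10000⌋=40629; principal=793361-40629=752732; balance=3414210-752732=2661478
4. interest=⌊2661478·119/10000⌋=31671; principal=793361-31671=761690; balance=2661478-761690=1899788
5. interest=⌊1899788·119/10000⌋=22607; principal=793361-22607=770754; balance=1899788-770754=1129034
6. interest=⌊1129034·119/10000⌋=13435; principal=793361-13435=779926; balance=1129034-779926=349108
7. interest=⌊349108·119/10000⌋=4154; principal=min(793361-4154,349108)=349108; balance=349108-349108=0

1 58229 735132 4158090
2 49481 743880 3414210
3 40629 752732 2661478
4 31671 761690 1899788
5 22607 770754 1129034
6 13435 779926 349108
7 4154 349108 0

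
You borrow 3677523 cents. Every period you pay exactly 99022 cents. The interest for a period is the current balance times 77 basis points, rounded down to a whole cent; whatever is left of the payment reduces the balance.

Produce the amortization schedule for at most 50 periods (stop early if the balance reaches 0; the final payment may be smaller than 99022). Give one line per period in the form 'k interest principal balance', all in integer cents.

1. interest=⌊3677523·77/10000⌋=28316; principal=99022-28316=70706; balance=3677523-70706=3606817
2. interest=⌊3606817·77/10000⌋=27772; principal=99022-27772=71250; balance=3606817-71250=3535567
3. interest=⌊3535567·77/10000⌋=27223; principal=99022-27223=71799; balance=3535567-71799=3463768
4. interest=⌊3463768·77/10000⌋=26671; principal=99022-26671=72351; balance=3463768-72351=3391417
5. interest=⌊3391417·77/10000⌋=26113; principal=99022-26113=72909; balance=3391417-72909=3318508
6. interest=⌊3318508·77/10000⌋=25552; principal=99022-25552=73470; balance=3318508-73470=3245038
7. interest=⌊3245038·77/10000⌋=24986; principal=99022-24986=74036; balance=3245038-74036=3171002
8. interest=⌊3171002·77/10000⌋=24416; principal=99022-24416=74606; balance=3171002-74606=3096396
9. interest=⌊3096396·77/10000⌋=23842; principal=99022-23842=75180; balance=3096396-75180=3021216
10. interest=⌊3021216·77/10000⌋=23263; principal=99022-23263=75759; balance=3021216-75759=2945457
11. interest=⌊2945457·77/10000⌋=22680; principal=99022-22680=76342; balance=2945457-76342=2869115
12. interest=⌊2869115·77/10000⌋=22092; principal=99022-22092=76930; balance=2869115-76930=2792185
13. interest=⌊2792185·77/10000⌋=21499; principal=99022-21499=77523; balance=2792185-77523=2714662
14. interest=⌊2714662·77/10000⌋=20902; principal=99022-20902=78120; balance=2714662-78120=2636542
15. interest=⌊2636542·77/10000⌋=20301; principal=99022-20301=78721; balance=2636542-78721=2557821
16. interest=⌊2557821·77/10000⌋=19695; principal=99022-19695=79327; balance=2557821-79327=2478494
17. interest=⌊2478494·77/10000⌋=19084; principal=99022-19084=79938; balance=2478494-79938=2398556
18. interest=⌊2398556·77/10000⌋=18468; principal=99022-18468=80554; balance=2398556-80554=2318002
19. interest=⌊2318002·77/10000⌋=17848; principal=99022-17848=81174; balance=2318002-81174=2236828
20. interest=⌊2236828·77/10000⌋=17223; principal=99022-17223=81799; balance=2236828-81799=2155029
21. interest=⌊2155029·77/10000⌋=16593; principal=99022-16593=82429; balance=2155029-82429=2072600
22. interest=⌊2072600·77/10000⌋=15959; principal=99022-15959=83063; balance=2072600-83063=1989537
23. interest=⌊1989537·77/10000⌋=15319; principal=99022-15319=83703; balance=1989537-83703=1905834
24. interest=⌊1905834·77/10000⌋=14674; principal=99022-14674=84348; balance=1905834-84348=1821486
25. interest=⌊1821486·77/10000⌋=14025; principal=99022-14025=84997; balance=1821486-84997=1736489
26. interest=⌊1736489·77/10000⌋=13370; principal=99022-13370=85652; balance=1736489-85652=1650837
27. interest=⌊1650837·77/10000⌋=12711; principal=99022-12711=86311; balance=1650837-86311=1564526
28. interest=⌊1564526·77/10000⌋=12046; principal=99022-12046=86976; balance=1564526-86976=1477550
29. interest=⌊1477550·77/10000⌋=11377; principal=99022-11377=87645; balance=1477550-87645=1389905
30. interest=⌊1389905·77/10000⌋=10702; principal=99022-10702=88320; balance=1389905-88320=1301585
31. interest=⌊1301585·77/10000⌋=10022; principal=99022-10022=89000; balance=1301585-89000=1212585
32. interest=⌊1212585·77/10000⌋=9336; principal=99022-9336=89686; balance=1212585-89686=1122899
33. interest=⌊1122899·77/10000⌋=8646; principal=99022-8646=90376; balance=1122899-90376=1032523
34. interest=⌊1032523·77/10000⌋=7950; principal=99022-7950=91072; balance=1032523-91072=941451
35. interest=⌊941451·77/10000⌋=7249; principal=99022-7249=91773; balance=941451-91773=849678
36. interest=⌊849678·77/10000⌋=6542; principal=99022-6542=92480; balance=849678-92480=757198
37. interest=⌊757198·77/10000⌋=5830; principal=99022-5830=93192; balance=757198-93192=664006
38. interest=⌊664006·77/10000⌋=5112; principal=99022-5112=93910; balance=664006-93910=570096
39. interest=⌊570096·77/10000⌋=4389; principal=99022-4389=94633; balance=570096-94633=475463
40. interest=⌊475463·77/10000⌋=3661; principal=99022-3661=95361; balance=475463-95361=380102
41. interest=⌊380102·77/10000⌋=2926; principal=99022-2926=96096; balance=380102-96096=284006
42. interest=⌊284006·77/10000⌋=2186; principal=99022-2186=96836; balance=284006-96836=187170
43. interest=⌊187170·77/10000⌋=1441; principal=99022-1441=97581; balance=187170-97581=89589
44. interest=⌊89589·77/10000⌋=689; principal=min(99022-689,89589)=89589; balance=89589-89589=0

1 28316 70706 3606817
2 27772 71250 3535567
3 27223 71799 3463768
4 26671 72351 3391417
5 26113 72909 3318508
6 25552 73470 3245038
7 24986 74036 3171002
8 24416 74606 3096396
9 23842 75180 3021216
10 23263 75759 2945457
11 22680 76342 2869115
12 22092 76930 2792185
13 21499 77523 2714662
14 20902 78120 2636542
15 20301 78721 2557821
16 19695 79327 2478494
17 19084 79938 2398556
18 18468 80554 2318002
19 17848 81174 2236828
20 17223 81799 2155029
21 16593 82429 2072600
22 15959 83063 1989537
23 15319 83703 1905834
24 14674 84348 1821486
25 14025 84997 1736489
26 13370 85652 1650837
27 12711 86311 1564526
28 12046 86976 1477550
29 11377 87645 1389905
30 10702 88320 1301585
31 10022 89000 1212585
32 9336 89686 1122899
33 8646 90376 1032523
34 7950 91072 941451
35 7249 91773 849678
36 6542 92480 757198
37 5830 93192 664006
38 5112 93910 570096
39 4389 94633 475463
40 3661 95361 380102
41 2926 96096 284006
42 2186 96836 187170
43 1441 97581 89589
44 689 89589 0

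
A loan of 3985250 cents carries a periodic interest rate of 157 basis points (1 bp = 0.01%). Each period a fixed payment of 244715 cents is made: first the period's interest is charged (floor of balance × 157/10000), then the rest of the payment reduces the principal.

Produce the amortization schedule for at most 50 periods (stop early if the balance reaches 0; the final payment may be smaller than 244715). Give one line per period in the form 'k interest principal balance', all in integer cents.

1. interest=⌊3985250·157/10000⌋=62568; principal=244715-62568=182147; balance=3985250-182147=3803103
2. interest=⌊3803103·157/10000⌋=59708; principal=244715-59708=185007; balance=3803103-185007=3618096
3. interest=⌊3618096·157/10000⌋=56804; principal=244715-56804=187911; balance=3618096-187911=3430185
4. interest=⌊3430185·157/10000⌋=53853; principal=244715-53853=190862; balance=3430185-190862=3239323
5. interest=⌊3239323·157/10000⌋=50857; principal=244715-50857=193858; balance=3239323-193858=3045465
6. interest=⌊3045465·157/10000⌋=47813; principal=244715-47813=196902; balance=3045465-196902=2848563
7. interest=⌊2848563·157/10000⌋=44722; principal=244715-44722=199993; balance=2848563-199993=2648570
8. interest=⌊2648570·157/10000⌋=41582; principal=244715-41582=203133; balance=2648570-203133=2445437
9. interest=⌊2445437·157/10000⌋=38393; principal=244715-38393=206322; balance=2445437-206322=2239115
10. interest=⌊2239115·157/10000⌋=35154; principal=244715-35154=209561; balance=2239115-209561=2029554
11. interest=⌊2029554·157/10000⌋=31863; principal=244715-31863=212852; balance=2029554-212852=1816702
12. interest=⌊1816702·157/10000⌋=28522; principal=244715-28522=216193; balance=1816702-216193=1600509
13. interest=⌊1600509·157/10000⌋=25127; principal=244715-25127=219588; balance=1600509-219588=1380921
14. interest=⌊1380921·157/10000⌋=21680; principal=244715-21680=223035; balance=1380921-223035=1157886
15. interest=⌊1157886·157/10000⌋=18178; principal=244715-18178=226537; balance=1157886-226537=931349
16. interest=⌊931349·157/10000⌋=14622; principal=244715-14622=230093; balance=931349-230093=701256
17. interest=⌊701256·157/10000⌋=11009; principal=244715-11009=233706; balance=701256-233706=467550
18. interest=⌊467550·157/10000⌋=7340; principal=244715-7340=237375; balance=467550-237375=230175
19. interest=⌊230175·157/10000⌋=3613; principal=min(244715-3613,230175)=230175; balance=230175-230175=0

1 62568 182147 3803103
2 59708 185007 3618096
3 56804 187911 3430185
4 53853 190862 3239323
5 50857 193858 3045465
6 47813 196902 2848563
7 44722 199993 2648570
8 41582 203133 2445437
9 38393 206322 2239115
10 35154 209561 2029554
11 31863 212852 1816702
12 28522 216193 1600509
13 25127 219588 1380921
14 21680 223035 1157886
15 18178 226537 931349
16 14622 230093 701256
17 11009 233706 467550
18 7340 237375 230175
19 3613 230175 0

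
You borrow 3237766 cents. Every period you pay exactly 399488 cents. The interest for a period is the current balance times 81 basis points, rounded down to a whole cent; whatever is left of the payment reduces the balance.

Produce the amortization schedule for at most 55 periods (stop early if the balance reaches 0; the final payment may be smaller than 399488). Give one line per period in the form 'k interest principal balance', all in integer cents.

1 26225 373263 2864503
2 23202 376286 2488217
3 20154 379334 2108883
4 17081 382407 1726476
5 13984 385504 1340972
6 10861 388627 952345
7 7713 391775 560570
8 4540 394948 165622
9 1341 165622 0

1. interest=⌊3237766·81/10000⌋=26225; principal=399488-26225=373263; balance=3237766-373263=2864503
2. interest=⌊2864503·81/10000⌋=23202; principal=399488-23202=376286; balance=2864503-376286=2488217
3. interest=⌊2488217·81/10000⌋=20154; principal=399488-20154=379334; balance=2488217-379334=2108883
4. interest=⌊2108883·81/10000⌋=17081; principal=399488-17081=382407; balance=2108883-382407=1726476
5. interest=⌊1726476·81/10000⌋=13984; principal=399488-13984=385504; balance=1726476-385504=1340972
6. interest=⌊1340972·81/10000⌋=10861; principal=399488-10861=388627; balance=1340972-388627=952345
7. interest=⌊952345·81/10000⌋=7713; principal=399488-7713=391775; balance=952345-391775=560570
8. interest=⌊560570·81/10000⌋=4540; principal=399488-4540=394948; balance=560570-394948=165622
9. interest=⌊165622·81/10000⌋=1341; principal=min(399488-1341,165622)=165622; balance=165622-165622=0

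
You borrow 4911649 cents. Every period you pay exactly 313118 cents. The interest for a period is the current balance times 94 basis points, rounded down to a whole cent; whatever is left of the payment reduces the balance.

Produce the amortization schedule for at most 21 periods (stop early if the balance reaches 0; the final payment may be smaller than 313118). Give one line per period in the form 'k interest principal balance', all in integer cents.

1 46169 266949 4644700
2 43660 269458 4375242
3 41127 271991 4103251
4 38570 274548 3828703
5 35989 277129 3551574
6 33384 279734 3271840
7 30755 282363 2989477
8 28101 285017 2704460
9 25421 287697 2416763
10 22717 290401 2126362
11 19987 293131 1833231
12 17232 295886 1537345
13 14451 298667 1238678
14 11643 301475 937203
15 8809 304309 632894
16 5949 307169 325725
17 3061 310057 15668
18 147 15668 0

1. interest=⌊4911649·94/10000⌋=46169; principal=313118-46169=266949; balance=4911649-266949=4644700
2. interest=⌊4644700·94/10000⌋=43660; principal=313118-43660=269458; balance=4644700-269458=4375242
3. interest=⌊4375242·94/10000⌋=41127; principal=313118-41127=271991; balance=4375242-271991=4103251
4. interest=⌊4103251·94/10000⌋=38570; principal=313118-38570=274548; balance=4103251-274548=3828703
5. interest=⌊3828703·94/10000⌋=35989; principal=313118-35989=277129; balance=3828703-277129=3551574
6. interest=⌊3551574·94/10000⌋=33384; principal=313118-33384=279734; balance=3551574-279734=3271840
7. interest=⌊3271840·94/10000⌋=30755; principal=313118-30755=282363; balance=3271840-282363=2989477
8. interest=⌊2989477·94/10000⌋=28101; principal=313118-28101=285017; balance=2989477-285017=2704460
9. interest=⌊2704460·94/10000⌋=25421; principal=313118-25421=287697; balance=2704460-287697=2416763
10. interest=⌊2416763·94/10000⌋=22717; principal=313118-22717=290401; balance=2416763-290401=2126362
11. interest=⌊2126362·94/10000⌋=19987; principal=313118-19987=293131; balance=2126362-293131=1833231
12. interest=⌊1833231·94/10000⌋=17232; principal=313118-17232=295886; balance=1833231-295886=1537345
13. interest=⌊1537345·94/10000⌋=14451; principal=313118-14451=298667; balance=1537345-298667=1238678
14. interest=⌊1238678·94/10000⌋=11643; principal=313118-11643=301475; balance=1238678-301475=937203
15. interest=⌊937203·94/10000⌋=8809; principal=313118-8809=304309; balance=937203-304309=632894
16. interest=⌊632894·94/10000⌋=5949; principal=313118-5949=307169; balance=632894-307169=325725
17. interest=⌊325725·94/10000⌋=3061; principal=313118-3061=310057; balance=325725-310057=15668
18. interest=⌊15668·94/10000⌋=147; principal=min(313118-147,15668)=15668; balance=15668-15668=0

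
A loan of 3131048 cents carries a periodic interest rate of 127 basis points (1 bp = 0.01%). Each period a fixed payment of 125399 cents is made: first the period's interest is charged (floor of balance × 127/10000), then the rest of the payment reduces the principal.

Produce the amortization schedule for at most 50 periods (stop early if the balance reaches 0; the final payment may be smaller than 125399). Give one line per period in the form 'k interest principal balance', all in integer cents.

1 39764 85635 3045413
2 38676 86723 2958690
3 37575 87824 2870866
4 36459 88940 2781926
5 35330 90069 2691857
6 34186 91213 2600644
7 33028 92371 2508273
8 31855 93544 2414729
9 30667 94732 2319997
10 29463 95936 2224061
11 28245 97154 2126907
12 27011 98388 2028519
13 25762 99637 1928882
14 24496 100903 1827979
15 23215 102184 1725795
16 21917 103482 1622313
17 20603 104796 1517517
18 19272 106127 1411390
19 17924 107475 1303915
20 16559 108840 1195075
21 15177 110222 1084853
22 13777 111622 973231
23 12360 113039 860192
24 10924 114475 745717
25 9470 115929 629788
26 7998 117401 512387
27 6507 118892 393495
28 4997 120402 273093
29 3468 121931 151162
30 1919 123480 27682
31 351 27682 0

1. interest=⌊3131048·127/10000⌋=39764; principal=125399-39764=85635; balance=3131048-85635=3045413
2. interest=⌊3045413·127/10000⌋=38676; principal=125399-38676=86723; balance=3045413-86723=2958690
3. interest=⌊2958690·127/10000⌋=37575; principal=125399-37575=87824; balance=2958690-87824=2870866
4. interest=⌊2870866·127/10000⌋=36459; principal=125399-36459=88940; balance=2870866-88940=2781926
5. interest=⌊2781926·127/10000⌋=35330; principal=125399-35330=90069; balance=2781926-90069=2691857
6. interest=⌊2691857·127/10000⌋=34186; principal=125399-34186=91213; balance=2691857-91213=2600644
7. interest=⌊2600644·127/10000⌋=33028; principal=125399-33028=92371; balance=2600644-92371=2508273
8. interest=⌊2508273·127/10000⌋=31855; principal=125399-31855=93544; balance=2508273-93544=2414729
9. interest=⌊2414729·127/10000⌋=30667; principal=125399-30667=94732; balance=2414729-94732=2319997
10. interest=⌊2319997·127/10000⌋=29463; principal=125399-29463=95936; balance=2319997-95936=2224061
11. interest=⌊2224061·127/10000⌋=28245; principal=125399-28245=97154; balance=2224061-97154=2126907
12. interest=⌊2126907·127/10000⌋=27011; principal=125399-27011=98388; balance=2126907-98388=2028519
13. interest=⌊2028519·127/10000⌋=25762; principal=125399-25762=99637; balance=2028519-99637=1928882
14. interest=⌊1928882·127/10000⌋=24496; principal=125399-24496=100903; balance=1928882-100903=1827979
15. interest=⌊1827979·127/10000⌋=23215; principal=125399-23215=102184; balance=1827979-102184=1725795
16. interest=⌊1725795·127/10000⌋=21917; principal=125399-21917=103482; balance=1725795-103482=1622313
17. interest=⌊1622313·127/10000⌋=20603; principal=125399-20603=104796; balance=1622313-104796=1517517
18. interest=⌊1517517·127/10000⌋=19272; principal=125399-19272=106127; balance=1517517-106127=1411390
19. interest=⌊1411390·127/10000⌋=17924; principal=125399-17924=107475; balance=1411390-107475=1303915
20. interest=⌊1303915·127/10000⌋=16559; principal=125399-16559=108840; balance=1303915-108840=1195075
21. interest=⌊1195075·127/10000⌋=15177; principal=125399-15177=110222; balance=1195075-110222=1084853
22. interest=⌊1084853·127/10000⌋=13777; principal=125399-13777=111622; balance=1084853-111622=973231
23. interest=⌊973231·127/10000⌋=12360; principal=125399-12360=113039; balance=973231-113039=860192
24. interest=⌊860192·127/10000⌋=10924; principal=125399-10924=114475; balance=860192-114475=745717
25. interest=⌊745717·127/10000⌋=9470; principal=125399-9470=115929; balance=745717-115929=629788
26. interest=⌊629788·127/10000⌋=7998; principal=125399-7998=117401; balance=629788-117401=512387
27. interest=⌊512387·127/10000⌋=6507; principal=125399-6507=118892; balance=512387-118892=393495
28. interest=⌊393495·127/10000⌋=4997; principal=125399-4997=120402; balance=393495-120402=273093
29. interest=⌊273093·127/10000⌋=3468; principal=125399-3468=121931; balance=273093-121931=151162
30. interest=⌊151162·127/10000⌋=1919; principal=125399-1919=123480; balance=151162-123480=27682
31. interest=⌊27682·127/10000⌋=351; principal=min(125399-351,27682)=27682; balance=27682-27682=0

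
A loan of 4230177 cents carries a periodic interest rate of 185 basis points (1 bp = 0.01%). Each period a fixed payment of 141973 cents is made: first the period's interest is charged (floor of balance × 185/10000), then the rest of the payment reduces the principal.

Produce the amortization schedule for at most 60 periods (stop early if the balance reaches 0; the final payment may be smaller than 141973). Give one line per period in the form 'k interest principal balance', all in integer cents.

1. interest=⌊4230177·185/10000⌋=78258; principal=141973-78258=63715; balance=4230177-63715=4166462
2. interest=⌊4166462·185/10000⌋=77079; principal=141973-77079=64894; balance=4166462-64894=4101568
3. interest=⌊4101568·185/10000⌋=75879; principal=141973-75879=66094; balance=4101568-66094=4035474
4. interest=⌊4035474·185/10000⌋=74656; principal=141973-74656=67317; balance=4035474-67317=3968157
5. interest=⌊3968157·185/10000⌋=73410; principal=141973-73410=68563; balance=3968157-68563=3899594
6. interest=⌊3899594·185/10000⌋=72142; principal=141973-72142=69831; balance=3899594-69831=3829763
7. interest=⌊3829763·185/10000⌋=70850; principal=141973-70850=71123; balance=3829763-71123=3758640
8. interest=⌊3758640·185/10000⌋=69534; principal=141973-69534=72439; balance=3758640-72439=3686201
9. interest=⌊3686201·185/10000⌋=68194; principal=141973-68194=73779; balance=3686201-73779=3612422
10. interest=⌊3612422·185/10000⌋=66829; principal=141973-66829=75144; balance=3612422-75144=3537278
11. interest=⌊3537278·185/10000⌋=65439; principal=141973-65439=76534; balance=3537278-76534=3460744
12. interest=⌊3460744·185/10000⌋=64023; principal=141973-64023=77950; balance=3460744-77950=3382794
13. interest=⌊3382794·185/10000⌋=62581; principal=141973-62581=79392; balance=3382794-79392=3303402
14. interest=⌊3303402·185/10000⌋=61112; principal=141973-61112=80861; balance=3303402-80861=3222541
15. interest=⌊3222541·185/10000⌋=59617; principal=141973-59617=82356; balance=3222541-82356=3140185
16. interest=⌊3140185·185/10000⌋=58093; principal=141973-58093=83880; balance=3140185-83880=3056305
17. interest=⌊3056305·185/10000⌋=56541; principal=141973-56541=85432; balance=3056305-85432=2970873
18. interest=⌊2970873·185/10000⌋=54961; principal=141973-54961=87012; balance=2970873-87012=2883861
19. interest=⌊2883861·185/10000⌋=53351; principal=141973-53351=88622; balance=2883861-88622=2795239
20. interest=⌊2795239·185/10000⌋=51711; principal=141973-51711=90262; balance=2795239-90262=2704977
21. interest=⌊2704977·185/10000⌋=50042; principal=141973-50042=91931; balance=2704977-91931=2613046
22. interest=⌊2613046·185/10000⌋=48341; principal=141973-48341=93632; balance=2613046-93632=2519414
23. interest=⌊2519414·185/10000⌋=46609; principal=141973-46609=95364; balance=2519414-95364=2424050
24. interest=⌊2424050·185/10000⌋=44844; principal=141973-44844=97129; balance=2424050-97129=2326921
25. interest=⌊2326921·185/10000⌋=43048; principal=141973-43048=98925; balance=2326921-98925=2227996
26. interest=⌊2227996·185/10000⌋=41217; principal=141973-41217=100756; balance=2227996-100756=2127240
27. interest=⌊2127240·185/10000⌋=39353; principal=141973-39353=102620; balance=2127240-102620=2024620
28. interest=⌊2024620·185/10000⌋=37455; principal=141973-37455=104518; balance=2024620-104518=1920102
29. interest=⌊1920102·185/10000⌋=35521; principal=141973-35521=106452; balance=1920102-106452=1813650
30. interest=⌊1813650·185/10000⌋=33552; principal=141973-33552=108421; balance=1813650-108421=1705229
31. interest=⌊1705229·185/10000⌋=31546; principal=141973-31546=110427; balance=1705229-110427=1594802
32. interest=⌊1594802·185/10000⌋=29503; principal=141973-29503=112470; balance=1594802-112470=1482332
33. interest=⌊1482332·185/10000⌋=27423; principal=141973-27423=114550; balance=1482332-114550=1367782
34. interest=⌊1367782·185/10000⌋=25303; principal=141973-25303=116670; balance=1367782-116670=1251112
35. interest=⌊1251112·185/10000⌋=23145; principal=141973-23145=118828; balance=1251112-118828=1132284
36. interest=⌊1132284·185/10000⌋=20947; principal=141973-20947=121026; balance=1132284-121026=1011258
37. interest=⌊1011258·185/10000⌋=18708; principal=141973-18708=123265; balance=1011258-123265=887993
38. interest=⌊887993·185/10000⌋=16427; principal=141973-16427=125546; balance=887993-125546=762447
39. interest=⌊762447·185/10000⌋=14105; principal=141973-14105=127868; balance=762447-127868=634579
40. interest=⌊634579·185/10000⌋=11739; principal=141973-11739=130234; balance=634579-130234=504345
41. interest=⌊504345·185/10000⌋=9330; principal=141973-9330=132643; balance=504345-132643=371702
42. interest=⌊371702·185/10000⌋=6876; principal=141973-6876=135097; balance=371702-135097=236605
43. interest=⌊236605·185/10000⌋=4377; principal=141973-4377=137596; balance=236605-137596=99009
44. interest=⌊99009·185/10000⌋=1831; principal=min(141973-1831,99009)=99009; balance=99009-99009=0

1 78258 63715 4166462
2 77079 64894 4101568
3 75879 66094 4035474
4 74656 67317 3968157
5 73410 68563 3899594
6 72142 69831 3829763
7 70850 71123 3758640
8 69534 72439 3686201
9 68194 73779 3612422
10 66829 75144 3537278
11 65439 76534 3460744
12 64023 77950 3382794
13 62581 79392 3303402
14 61112 80861 3222541
15 59617 82356 3140185
16 58093 83880 3056305
17 56541 85432 2970873
18 54961 87012 2883861
19 53351 88622 2795239
20 51711 90262 2704977
21 50042 91931 2613046
22 48341 93632 2519414
23 46609 95364 2424050
24 44844 97129 2326921
25 43048 98925 2227996
26 41217 100756 2127240
27 39353 102620 2024620
28 37455 104518 1920102
29 35521 106452 1813650
30 33552 108421 1705229
31 31546 110427 1594802
32 29503 112470 1482332
33 27423 114550 1367782
34 25303 116670 1251112
35 23145 118828 1132284
36 20947 121026 1011258
37 18708 123265 887993
38 16427 125546 762447
39 14105 127868 634579
40 11739 130234 504345
41 9330 132643 371702
42 6876 135097 236605
43 4377 137596 99009
44 1831 99009 0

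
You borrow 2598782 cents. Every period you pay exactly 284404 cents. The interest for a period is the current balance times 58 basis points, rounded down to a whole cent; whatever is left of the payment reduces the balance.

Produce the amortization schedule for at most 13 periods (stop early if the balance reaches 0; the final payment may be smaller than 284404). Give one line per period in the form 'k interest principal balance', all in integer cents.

1. interest=⌊2598782·58/10000⌋=15072; principal=284404-15072=269332; balance=2598782-269332=2329450
2. interest=⌊2329450·58/10000⌋=13510; principal=284404-13510=270894; balance=2329450-270894=2058556
3. interest=⌊2058556·58/10000⌋=11939; principal=284404-11939=272465; balance=2058556-272465=1786091
4. interest=⌊1786091·58/10000⌋=10359; principal=284404-10359=274045; balance=1786091-274045=1512046
5. interest=⌊1512046·58/10000⌋=8769; principal=284404-8769=275635; balance=1512046-275635=1236411
6. interest=⌊1236411·58/10000⌋=7171; principal=284404-7171=277233; balance=1236411-277233=959178
7. interest=⌊959178·58/10000⌋=5563; principal=284404-5563=278841; balance=959178-278841=680337
8. interest=⌊680337·58/10000⌋=3945; principal=284404-3945=280459; balance=680337-280459=399878
9. interest=⌊399878·58/10000⌋=2319; principal=284404-2319=282085; balance=399878-282085=117793
10. interest=⌊117793·58/10000⌋=683; principal=min(284404-683,117793)=117793; balance=117793-117793=0

1 15072 269332 2329450
2 13510 270894 2058556
3 11939 272465 1786091
4 10359 274045 1512046
5 8769 275635 1236411
6 7171 277233 959178
7 5563 278841 680337
8 3945 280459 399878
9 2319 282085 117793
10 683 117793 0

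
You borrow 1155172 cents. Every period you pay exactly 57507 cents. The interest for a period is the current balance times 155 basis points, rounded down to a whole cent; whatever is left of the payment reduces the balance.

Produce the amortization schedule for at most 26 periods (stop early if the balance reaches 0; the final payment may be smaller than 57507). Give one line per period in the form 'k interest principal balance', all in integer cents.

1 17905 39602 1115570
2 17291 40216 1075354
3 16667 40840 1034514
4 16034 41473 993041
5 15392 42115 950926
6 14739 42768 908158
7 14076 43431 864727
8 13403 44104 820623
9 12719 44788 775835
10 12025 45482 730353
11 11320 46187 684166
12 10604 46903 637263
13 9877 47630 589633
14 9139 48368 541265
15 8389 49118 492147
16 7628 49879 442268
17 6855 50652 391616
18 6070 51437 340179
19 5272 52235 287944
20 4463 53044 234900
21 3640 53867 181033
22 2806 54701 126332
23 1958 55549 70783
24 1097 56410 14373
25 222 14373 0

1. interest=⌊1155172·155/10000⌋=17905; principal=57507-17905=39602; balance=1155172-39602=1115570
2. interest=⌊1115570·155/10000⌋=17291; principal=57507-17291=40216; balance=1115570-40216=1075354
3. interest=⌊1075354·155/10000⌋=16667; principal=57507-16667=40840; balance=1075354-40840=1034514
4. interest=⌊1034514·155/10000⌋=16034; principal=57507-16034=41473; balance=1034514-41473=993041
5. interest=⌊993041·155/10000⌋=15392; principal=57507-15392=42115; balance=993041-42115=950926
6. interest=⌊950926·155/10000⌋=14739; principal=57507-14739=42768; balance=950926-42768=908158
7. interest=⌊908158·155/10000⌋=14076; principal=57507-14076=43431; balance=908158-43431=864727
8. interest=⌊864727·155/10000⌋=13403; principal=57507-13403=44104; balance=864727-44104=820623
9. interest=⌊820623·155/10000⌋=12719; principal=57507-12719=44788; balance=820623-44788=775835
10. interest=⌊775835·155/10000⌋=12025; principal=57507-12025=45482; balance=775835-45482=730353
11. interest=⌊730353·155/10000⌋=11320; principal=57507-11320=46187; balance=730353-46187=684166
12. interest=⌊684166·155/10000⌋=10604; principal=57507-10604=46903; balance=684166-46903=637263
13. interest=⌊637263·155/10000⌋=9877; principal=57507-9877=47630; balance=637263-47630=589633
14. interest=⌊589633·155/10000⌋=9139; principal=57507-9139=48368; balance=589633-48368=541265
15. interest=⌊541265·155/10000⌋=8389; principal=57507-8389=49118; balance=541265-49118=492147
16. interest=⌊492147·155/10000⌋=7628; principal=57507-7628=49879; balance=492147-49879=442268
17. interest=⌊442268·155/10000⌋=6855; principal=57507-6855=50652; balance=442268-50652=391616
18. interest=⌊391616·155/10000⌋=6070; principal=57507-6070=51437; balance=391616-51437=340179
19. interest=⌊340179·155/10000⌋=5272; principal=57507-5272=52235; balance=340179-52235=287944
20. interest=⌊287944·155/10000⌋=4463; principal=57507-4463=53044; balance=287944-53044=234900
21. interest=⌊234900·155/10000⌋=3640; principal=57507-3640=53867; balance=234900-53867=181033
22. interest=⌊181033·155/10000⌋=2806; principal=57507-2806=54701; balance=181033-54701=126332
23. interest=⌊126332·155/10000⌋=1958; principal=57507-1958=55549; balance=126332-55549=70783
24. interest=⌊70783·155/10000⌋=1097; principal=57507-1097=56410; balance=70783-56410=14373
25. interest=⌊14373·155/10000⌋=222; principal=min(57507-222,14373)=14373; balance=14373-14373=0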